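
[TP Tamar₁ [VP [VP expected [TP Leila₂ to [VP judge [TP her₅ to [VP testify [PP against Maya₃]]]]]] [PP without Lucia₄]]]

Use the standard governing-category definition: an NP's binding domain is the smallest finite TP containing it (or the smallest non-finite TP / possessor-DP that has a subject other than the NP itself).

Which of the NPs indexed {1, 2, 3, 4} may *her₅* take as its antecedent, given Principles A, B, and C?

*her* is a pronoun, so Principle B applies: it must be free in its binding domain.
Binding domain of *her₅*: the embedded TP, whose subject is Leila₂.
*Tamar₁* c-commands the pronoun but from outside its binding domain, and is not c-commanded by it → coindexation permitted.
*Leila₂* c-commands the pronoun within its binding domain → coindexation would violate Principle B.
*Maya₃*: the pronoun c-commands this R-expression → coindexation would violate Principle C on *Maya₃*.
*Lucia₄* and the pronoun do not c-command one another → neither Principle B nor Principle C is at stake; coindexation permitted.

{1, 4}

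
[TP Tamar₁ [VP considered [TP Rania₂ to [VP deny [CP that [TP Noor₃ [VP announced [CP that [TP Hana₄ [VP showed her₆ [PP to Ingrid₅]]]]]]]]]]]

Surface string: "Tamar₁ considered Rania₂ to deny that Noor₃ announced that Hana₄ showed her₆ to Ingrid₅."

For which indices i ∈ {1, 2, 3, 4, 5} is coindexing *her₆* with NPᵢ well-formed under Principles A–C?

*her* is a pronoun, so Principle B applies: it must be free in its binding domain.
Binding domain of *her₆*: the embedded TP, whose subject is Hana₄.
*Tamar₁* c-commands the pronoun but from outside its binding domain, and is not c-commanded by it → coindexation permitted.
*Rania₂* c-commands the pronoun but from outside its binding domain, and is not c-commanded by it → coindexation permitted.
*Noor₃* c-commands the pronoun but from outside its binding domain, and is not c-commanded by it → coindexation permitted.
*Hana₄* c-commands the pronoun within its binding domain → coindexation would violate Principle B.
*Ingrid₅*: the pronoun c-commands this R-expression → coindexation would violate Principle C on *Ingrid₅*.

{1, 2, 3}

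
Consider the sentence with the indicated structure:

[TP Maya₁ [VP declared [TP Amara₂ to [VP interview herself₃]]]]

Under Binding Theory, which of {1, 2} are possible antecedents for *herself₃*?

*herself* is an anaphor, so Principle A applies: it must be bound in its binding domain.
Binding domain of *herself₃*: the embedded TP, whose subject is Amara₂.
*Maya₁* c-commands the anaphor but is outside its binding domain → cannot satisfy Principle A.
*Amara₂* c-commands the anaphor within its binding domain → licit binder.

{2}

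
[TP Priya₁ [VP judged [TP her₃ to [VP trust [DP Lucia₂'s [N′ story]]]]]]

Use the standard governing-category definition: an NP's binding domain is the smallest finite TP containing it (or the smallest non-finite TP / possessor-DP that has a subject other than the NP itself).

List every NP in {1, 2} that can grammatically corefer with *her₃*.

*her* is a pronoun, so Principle B applies: it must be free in its binding domain.
Binding domain of *her₃*: the matrix TP, whose subject is Priya₁.
*Priya₁* c-commands the pronoun within its binding domain → coindexation would violate Principle B.
*Lucia₂*: the pronoun c-commands this R-expression → coindexation would violate Principle C on *Lucia₂*.

none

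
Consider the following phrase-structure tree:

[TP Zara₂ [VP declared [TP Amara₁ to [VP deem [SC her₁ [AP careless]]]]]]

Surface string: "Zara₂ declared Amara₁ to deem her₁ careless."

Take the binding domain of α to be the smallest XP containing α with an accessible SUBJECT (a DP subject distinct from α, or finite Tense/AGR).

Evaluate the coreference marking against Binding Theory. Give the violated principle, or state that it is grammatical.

Principle B

The two coindexed NPs are *Amara₁* and *her₁*.
*her₁* is a pronoun. Its binding domain is the embedded TP, whose subject is Amara₁.
*Amara₁* c-commands it within that domain and carries the same index.
The pronoun is locally bound → Principle B violation.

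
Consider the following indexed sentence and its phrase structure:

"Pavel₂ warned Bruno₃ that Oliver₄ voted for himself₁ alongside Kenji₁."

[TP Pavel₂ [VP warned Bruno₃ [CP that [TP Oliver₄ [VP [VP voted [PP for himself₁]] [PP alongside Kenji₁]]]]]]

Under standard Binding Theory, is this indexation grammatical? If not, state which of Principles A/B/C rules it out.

The two coindexed NPs are *Kenji₁* and *himself₁*.
*himself₁* is an anaphor. Principle A requires it to be bound within its binding domain — the embedded TP, whose subject is Oliver₄.
Within that domain it is c-commanded by *Oliver₄*, which does not share its index.
*Kenji₁* does not c-command the anaphor at all.
The anaphor is unbound in its domain → Principle A violation.

Principle A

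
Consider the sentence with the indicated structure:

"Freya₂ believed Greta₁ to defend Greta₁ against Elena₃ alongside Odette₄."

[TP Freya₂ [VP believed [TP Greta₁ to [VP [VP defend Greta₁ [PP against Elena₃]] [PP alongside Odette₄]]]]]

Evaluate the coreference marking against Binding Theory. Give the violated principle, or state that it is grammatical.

Principle C

The two coindexed NPs are *Greta₁* (the lower occurrence) and *Greta₁* (the higher occurrence).
*Greta₁* (the lower occurrence) is an R-expression. Principle C requires it to be free everywhere.
*Greta₁* (the higher occurrence) c-commands it and carries the same index.
The R-expression is bound → Principle C violation.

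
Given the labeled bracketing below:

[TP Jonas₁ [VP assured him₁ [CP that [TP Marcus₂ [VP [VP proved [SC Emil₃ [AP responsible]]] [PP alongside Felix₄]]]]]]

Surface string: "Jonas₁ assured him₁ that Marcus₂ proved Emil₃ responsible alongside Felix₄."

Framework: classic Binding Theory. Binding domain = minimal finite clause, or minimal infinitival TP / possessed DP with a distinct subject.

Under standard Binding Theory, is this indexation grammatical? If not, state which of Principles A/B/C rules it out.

The two coindexed NPs are *Jonas₁* and *him₁*.
*him₁* is a pronoun. Its binding domain is the matrix TP, whose subject is Jonas₁.
*Jonas₁* c-commands it within that domain and carries the same index.
The pronoun is locally bound → Principle B violation.

Principle B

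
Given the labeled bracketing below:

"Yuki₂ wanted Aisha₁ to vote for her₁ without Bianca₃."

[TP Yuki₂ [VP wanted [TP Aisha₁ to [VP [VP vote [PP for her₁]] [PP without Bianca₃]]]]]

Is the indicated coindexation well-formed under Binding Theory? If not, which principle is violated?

The two coindexed NPs are *Aisha₁* and *her₁*.
*her₁* is a pronoun. Its binding domain is the embedded TP, whose subject is Aisha₁.
*Aisha₁* c-commands it within that domain and carries the same index.
The pronoun is locally bound → Principle B violation.

Principle B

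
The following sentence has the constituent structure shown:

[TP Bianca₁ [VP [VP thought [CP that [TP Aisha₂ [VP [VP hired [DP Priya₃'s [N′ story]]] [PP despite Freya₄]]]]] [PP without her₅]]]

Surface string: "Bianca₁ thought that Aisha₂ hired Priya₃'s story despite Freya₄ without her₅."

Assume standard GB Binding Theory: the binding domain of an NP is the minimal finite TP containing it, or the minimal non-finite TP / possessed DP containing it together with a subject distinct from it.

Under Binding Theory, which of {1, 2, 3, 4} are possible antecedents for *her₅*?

{2, 3, 4}

*her* is a pronoun, so Principle B applies: it must be free in its binding domain.
Binding domain of *her₅*: the matrix TP, whose subject is Bianca₁.
*Bianca₁* c-commands the pronoun within its binding domain → coindexation would violate Principle B.
*Aisha₂* and the pronoun do not c-command one another → neither Principle B nor Principle C is at stake; coindexation permitted.
*Priya₃* and the pronoun do not c-command one another → neither Principle B nor Principle C is at stake; coindexation permitted.
*Freya₄* and the pronoun do not c-command one another → neither Principle B nor Principle C is at stake; coindexation permitted.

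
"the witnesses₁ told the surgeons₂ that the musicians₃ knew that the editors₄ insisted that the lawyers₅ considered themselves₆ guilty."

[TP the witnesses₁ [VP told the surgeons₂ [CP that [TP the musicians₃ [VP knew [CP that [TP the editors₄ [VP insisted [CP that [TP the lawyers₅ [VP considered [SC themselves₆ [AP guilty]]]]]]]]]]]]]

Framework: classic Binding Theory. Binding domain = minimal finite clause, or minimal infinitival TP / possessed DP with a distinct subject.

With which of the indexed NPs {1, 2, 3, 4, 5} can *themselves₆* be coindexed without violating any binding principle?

*themselves* is an anaphor, so Principle A applies: it must be bound in its binding domain.
Binding domain of *themselves₆*: the embedded TP, whose subject is the lawyers₅.
*the witnesses₁* c-commands the anaphor but is outside its binding domain → cannot satisfy Principle A.
*the surgeons₂* c-commands the anaphor but is outside its binding domain → cannot satisfy Principle A.
*the musicians₃* c-commands the anaphor but is outside its binding domain → cannot satisfy Principle A.
*the editors₄* c-commands the anaphor but is outside its binding domain → cannot satisfy Principle A.
*the lawyers₅* c-commands the anaphor within its binding domain → licit binder.

{5}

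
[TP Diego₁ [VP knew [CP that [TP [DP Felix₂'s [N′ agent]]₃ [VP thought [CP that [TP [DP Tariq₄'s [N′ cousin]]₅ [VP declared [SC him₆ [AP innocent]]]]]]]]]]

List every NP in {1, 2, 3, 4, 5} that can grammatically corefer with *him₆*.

*him* is a pronoun, so Principle B applies: it must be free in its binding domain.
Binding domain of *him₆*: the embedded TP, whose subject is [Tariq₄'s cousin]₅.
*Diego₁* c-commands the pronoun but from outside its binding domain, and is not c-commanded by it → coindexation permitted.
*Felix₂* and the pronoun do not c-command one another → neither Principle B nor Principle C is at stake; coindexation permitted.
*[Felix₂'s agent]₃* c-commands the pronoun but from outside its binding domain, and is not c-commanded by it → coindexation permitted.
*Tariq₄* and the pronoun do not c-command one another → neither Principle B nor Principle C is at stake; coindexation permitted.
*[Tariq₄'s cousin]₅* c-commands the pronoun within its binding domain → coindexation would violate Principle B.

{1, 2, 3, 4}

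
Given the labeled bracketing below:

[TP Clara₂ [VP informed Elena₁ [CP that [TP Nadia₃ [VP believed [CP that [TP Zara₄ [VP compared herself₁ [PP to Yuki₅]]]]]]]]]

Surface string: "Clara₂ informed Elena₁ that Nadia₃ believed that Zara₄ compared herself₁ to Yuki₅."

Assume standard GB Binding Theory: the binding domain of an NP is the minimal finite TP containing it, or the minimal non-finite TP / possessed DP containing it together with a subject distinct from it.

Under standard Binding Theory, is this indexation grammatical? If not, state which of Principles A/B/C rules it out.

Principle A

The two coindexed NPs are *Elena₁* and *herself₁*.
*herself₁* is an anaphor. Principle A requires it to be bound within its binding domain — the embedded TP, whose subject is Zara₄.
Within that domain it is c-commanded by *Zara₄*, which does not share its index.
*Elena₁* does c-command the anaphor, but from outside its binding domain.
The anaphor is unbound in its domain → Principle A violation.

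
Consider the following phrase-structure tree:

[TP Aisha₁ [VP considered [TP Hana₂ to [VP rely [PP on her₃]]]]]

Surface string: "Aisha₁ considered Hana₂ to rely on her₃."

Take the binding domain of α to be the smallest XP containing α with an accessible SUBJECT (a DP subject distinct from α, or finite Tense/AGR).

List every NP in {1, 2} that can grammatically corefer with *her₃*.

{1}

*her* is a pronoun, so Principle B applies: it must be free in its binding domain.
Binding domain of *her₃*: the embedded TP, whose subject is Hana₂.
*Aisha₁* c-commands the pronoun but from outside its binding domain, and is not c-commanded by it → coindexation permitted.
*Hana₂* c-commands the pronoun within its binding domain → coindexation would violate Principle B.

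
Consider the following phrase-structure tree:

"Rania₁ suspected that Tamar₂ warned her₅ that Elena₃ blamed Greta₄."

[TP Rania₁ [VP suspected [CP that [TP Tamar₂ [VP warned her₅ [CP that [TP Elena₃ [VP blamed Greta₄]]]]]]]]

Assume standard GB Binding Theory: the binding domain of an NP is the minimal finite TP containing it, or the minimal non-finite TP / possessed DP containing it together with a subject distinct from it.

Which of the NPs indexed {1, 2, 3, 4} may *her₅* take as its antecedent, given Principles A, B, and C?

{1}

*her* is a pronoun, so Principle B applies: it must be free in its binding domain.
Binding domain of *her₅*: the embedded TP, whose subject is Tamar₂.
*Rania₁* c-commands the pronoun but from outside its binding domain, and is not c-commanded by it → coindexation permitted.
*Tamar₂* c-commands the pronoun within its binding domain → coindexation would violate Principle B.
*Elena₃*: the pronoun c-commands this R-expression → coindexation would violate Principle C on *Elena₃*.
*Greta₄*: the pronoun c-commands this R-expression → coindexation would violate Principle C on *Greta₄*.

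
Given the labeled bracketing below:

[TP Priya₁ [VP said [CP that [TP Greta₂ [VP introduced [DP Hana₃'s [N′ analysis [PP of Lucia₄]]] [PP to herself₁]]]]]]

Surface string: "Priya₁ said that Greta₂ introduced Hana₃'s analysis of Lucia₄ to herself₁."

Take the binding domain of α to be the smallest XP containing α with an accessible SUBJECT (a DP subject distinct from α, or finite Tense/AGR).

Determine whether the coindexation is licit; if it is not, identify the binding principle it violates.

The two coindexed NPs are *Priya₁* and *herself₁*.
*herself₁* is an anaphor. Principle A requires it to be bound within its binding domain — the embedded TP, whose subject is Greta₂.
Within that domain it is c-commanded by *Greta₂*, which does not share its index.
*Priya₁* does c-command the anaphor, but from outside its binding domain.
The anaphor is unbound in its domain → Principle A violation.

Principle A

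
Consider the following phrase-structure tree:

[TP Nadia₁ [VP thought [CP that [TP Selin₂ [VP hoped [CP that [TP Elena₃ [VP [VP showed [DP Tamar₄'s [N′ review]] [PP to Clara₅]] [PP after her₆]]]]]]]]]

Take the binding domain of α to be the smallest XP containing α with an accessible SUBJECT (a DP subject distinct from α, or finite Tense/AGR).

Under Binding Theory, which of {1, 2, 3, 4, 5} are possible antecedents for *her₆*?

*her* is a pronoun, so Principle B applies: it must be free in its binding domain.
Binding domain of *her₆*: the embedded TP, whose subject is Elena₃.
*Nadia₁* c-commands the pronoun but from outside its binding domain, and is not c-commanded by it → coindexation permitted.
*Selin₂* c-commands the pronoun but from outside its binding domain, and is not c-commanded by it → coindexation permitted.
*Elena₃* c-commands the pronoun within its binding domain → coindexation would violate Principle B.
*Tamar₄* and the pronoun do not c-command one another → neither Principle B nor Principle C is at stake; coindexation permitted.
*Clara₅* and the pronoun do not c-command one another → neither Principle B nor Principle C is at stake; coindexation permitted.

{1, 2, 4, 5}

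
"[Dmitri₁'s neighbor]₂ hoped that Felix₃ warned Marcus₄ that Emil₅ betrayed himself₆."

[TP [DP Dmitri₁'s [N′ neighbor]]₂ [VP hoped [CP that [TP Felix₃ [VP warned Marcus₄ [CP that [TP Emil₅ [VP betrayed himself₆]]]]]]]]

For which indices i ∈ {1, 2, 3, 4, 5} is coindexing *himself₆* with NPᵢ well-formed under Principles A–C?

*himself* is an anaphor, so Principle A applies: it must be bound in its binding domain.
Binding domain of *himself₆*: the embedded TP, whose subject is Emil₅.
*Dmitri₁* does not c-command the anaphor → cannot bind it.
*[Dmitri₁'s neighbor]₂* c-commands the anaphor but is outside its binding domain → cannot satisfy Principle A.
*Felix₃* c-commands the anaphor but is outside its binding domain → cannot satisfy Principle A.
*Marcus₄* c-commands the anaphor but is outside its binding domain → cannot satisfy Principle A.
*Emil₅* c-commands the anaphor within its binding domain → licit binder.

{5}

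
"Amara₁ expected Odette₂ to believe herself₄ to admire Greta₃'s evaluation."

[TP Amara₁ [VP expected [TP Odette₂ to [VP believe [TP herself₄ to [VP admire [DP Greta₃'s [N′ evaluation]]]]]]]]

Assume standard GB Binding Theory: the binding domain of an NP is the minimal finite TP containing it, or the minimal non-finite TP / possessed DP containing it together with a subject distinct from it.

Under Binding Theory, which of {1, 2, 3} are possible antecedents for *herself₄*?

{2}

*herself* is an anaphor, so Principle A applies: it must be bound in its binding domain.
Binding domain of *herself₄*: the embedded TP, whose subject is Odette₂.
*Amara₁* c-commands the anaphor but is outside its binding domain → cannot satisfy Principle A.
*Odette₂* c-commands the anaphor within its binding domain → licit binder.
*Greta₃* does not c-command the anaphor → cannot bind it.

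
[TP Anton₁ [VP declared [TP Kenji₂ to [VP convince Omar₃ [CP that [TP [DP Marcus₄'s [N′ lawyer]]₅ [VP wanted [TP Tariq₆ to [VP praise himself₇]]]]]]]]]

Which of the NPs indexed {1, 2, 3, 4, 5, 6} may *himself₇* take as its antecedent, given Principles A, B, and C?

{6}

*himself* is an anaphor, so Principle A applies: it must be bound in its binding domain.
Binding domain of *himself₇*: the embedded TP, whose subject is Tariq₆.
*Anton₁* c-commands the anaphor but is outside its binding domain → cannot satisfy Principle A.
*Kenji₂* c-commands the anaphor but is outside its binding domain → cannot satisfy Principle A.
*Omar₃* c-commands the anaphor but is outside its binding domain → cannot satisfy Principle A.
*Marcus₄* does not c-command the anaphor → cannot bind it.
*[Marcus₄'s lawyer]₅* c-commands the anaphor but is outside its binding domain → cannot satisfy Principle A.
*Tariq₆* c-commands the anaphor within its binding domain → licit binder.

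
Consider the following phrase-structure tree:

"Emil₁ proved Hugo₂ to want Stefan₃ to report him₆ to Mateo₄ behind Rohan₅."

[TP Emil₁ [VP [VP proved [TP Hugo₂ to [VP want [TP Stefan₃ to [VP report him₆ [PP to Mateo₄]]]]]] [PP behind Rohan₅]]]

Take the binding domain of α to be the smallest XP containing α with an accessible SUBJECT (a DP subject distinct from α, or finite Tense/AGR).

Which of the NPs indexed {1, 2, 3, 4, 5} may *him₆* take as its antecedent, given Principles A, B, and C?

{1, 2, 5}

*him* is a pronoun, so Principle B applies: it must be free in its binding domain.
Binding domain of *him₆*: the embedded TP, whose subject is Stefan₃.
*Emil₁* c-commands the pronoun but from outside its binding domain, and is not c-commanded by it → coindexation permitted.
*Hugo₂* c-commands the pronoun but from outside its binding domain, and is not c-commanded by it → coindexation permitted.
*Stefan₃* c-commands the pronoun within its binding domain → coindexation would violate Principle B.
*Mateo₄*: the pronoun c-commands this R-expression → coindexation would violate Principle C on *Mateo₄*.
*Rohan₅* and the pronoun do not c-command one another → neither Principle B nor Principle C is at stake; coindexation permitted.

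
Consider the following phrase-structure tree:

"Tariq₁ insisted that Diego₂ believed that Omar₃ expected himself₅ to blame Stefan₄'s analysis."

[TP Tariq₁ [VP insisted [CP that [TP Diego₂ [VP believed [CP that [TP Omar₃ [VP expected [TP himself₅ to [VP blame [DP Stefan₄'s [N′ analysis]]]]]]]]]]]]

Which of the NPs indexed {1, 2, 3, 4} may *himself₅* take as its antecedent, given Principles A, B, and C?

*himself* is an anaphor, so Principle A applies: it must be bound in its binding domain.
Binding domain of *himself₅*: the embedded TP, whose subject is Omar₃.
*Tariq₁* c-commands the anaphor but is outside its binding domain → cannot satisfy Principle A.
*Diego₂* c-commands the anaphor but is outside its binding domain → cannot satisfy Principle A.
*Omar₃* c-commands the anaphor within its binding domain → licit binder.
*Stefan₄* does not c-command the anaphor → cannot bind it.

{3}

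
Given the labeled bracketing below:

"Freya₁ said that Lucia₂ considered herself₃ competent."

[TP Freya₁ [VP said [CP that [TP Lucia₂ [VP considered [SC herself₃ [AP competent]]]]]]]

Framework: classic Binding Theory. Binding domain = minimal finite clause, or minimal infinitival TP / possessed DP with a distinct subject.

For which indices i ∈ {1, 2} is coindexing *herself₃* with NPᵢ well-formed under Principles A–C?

{2}

*herself* is an anaphor, so Principle A applies: it must be bound in its binding domain.
Binding domain of *herself₃*: the embedded TP, whose subject is Lucia₂.
*Freya₁* c-commands the anaphor but is outside its binding domain → cannot satisfy Principle A.
*Lucia₂* c-commands the anaphor within its binding domain → licit binder.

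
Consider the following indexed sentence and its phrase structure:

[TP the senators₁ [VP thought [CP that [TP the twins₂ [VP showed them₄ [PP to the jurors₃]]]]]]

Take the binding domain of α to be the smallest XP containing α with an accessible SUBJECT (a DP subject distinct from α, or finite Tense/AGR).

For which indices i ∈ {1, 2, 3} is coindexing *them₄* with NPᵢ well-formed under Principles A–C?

{1}

*them* is a pronoun, so Principle B applies: it must be free in its binding domain.
Binding domain of *them₄*: the embedded TP, whose subject is the twins₂.
*the senators₁* c-commands the pronoun but from outside its binding domain, and is not c-commanded by it → coindexation permitted.
*the twins₂* c-commands the pronoun within its binding domain → coindexation would violate Principle B.
*the jurors₃*: the pronoun c-commands this R-expression → coindexation would violate Principle C on *the jurors₃*.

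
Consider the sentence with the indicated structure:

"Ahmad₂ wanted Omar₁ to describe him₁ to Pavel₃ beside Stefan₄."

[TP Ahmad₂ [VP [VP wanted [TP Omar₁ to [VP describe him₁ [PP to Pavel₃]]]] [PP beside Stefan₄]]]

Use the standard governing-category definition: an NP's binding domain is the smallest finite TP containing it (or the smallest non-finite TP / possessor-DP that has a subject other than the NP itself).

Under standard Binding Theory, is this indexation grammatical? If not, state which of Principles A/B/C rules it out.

The two coindexed NPs are *Omar₁* and *him₁*.
*him₁* is a pronoun. Its binding domain is the embedded TP, whose subject is Omar₁.
*Omar₁* c-commands it within that domain and carries the same index.
The pronoun is locally bound → Principle B violation.

Principle B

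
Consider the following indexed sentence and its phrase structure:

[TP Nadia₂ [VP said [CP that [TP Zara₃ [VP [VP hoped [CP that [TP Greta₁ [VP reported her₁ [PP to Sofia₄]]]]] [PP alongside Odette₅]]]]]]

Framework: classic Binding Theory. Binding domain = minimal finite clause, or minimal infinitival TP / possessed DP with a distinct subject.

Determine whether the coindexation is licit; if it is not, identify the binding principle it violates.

The two coindexed NPs are *Greta₁* and *her₁*.
*her₁* is a pronoun. Its binding domain is the embedded TP, whose subject is Greta₁.
*Greta₁* c-commands it within that domain and carries the same index.
The pronoun is locally bound → Principle B violation.

Principle B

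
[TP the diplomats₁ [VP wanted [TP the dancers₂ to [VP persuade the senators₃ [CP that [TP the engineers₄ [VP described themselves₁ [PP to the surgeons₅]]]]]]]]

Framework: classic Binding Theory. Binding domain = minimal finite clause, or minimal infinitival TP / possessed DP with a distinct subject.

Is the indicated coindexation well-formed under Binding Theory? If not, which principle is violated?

Principle A

The two coindexed NPs are *the diplomats₁* and *themselves₁*.
*themselves₁* is an anaphor. Principle A requires it to be bound within its binding domain — the embedded TP, whose subject is the engineers₄.
Within that domain it is c-commanded by *the engineers₄*, which does not share its index.
*the diplomats₁* does c-command the anaphor, but from outside its binding domain.
The anaphor is unbound in its domain → Principle A violation.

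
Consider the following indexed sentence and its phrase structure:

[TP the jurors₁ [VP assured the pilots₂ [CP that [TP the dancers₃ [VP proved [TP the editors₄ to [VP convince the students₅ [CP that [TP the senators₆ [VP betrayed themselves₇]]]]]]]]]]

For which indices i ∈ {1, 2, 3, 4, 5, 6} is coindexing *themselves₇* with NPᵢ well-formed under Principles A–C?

{6}

*themselves* is an anaphor, so Principle A applies: it must be bound in its binding domain.
Binding domain of *themselves₇*: the embedded TP, whose subject is the senators₆.
*the jurors₁* c-commands the anaphor but is outside its binding domain → cannot satisfy Principle A.
*the pilots₂* c-commands the anaphor but is outside its binding domain → cannot satisfy Principle A.
*the dancers₃* c-commands the anaphor but is outside its binding domain → cannot satisfy Principle A.
*the editors₄* c-commands the anaphor but is outside its binding domain → cannot satisfy Principle A.
*the students₅* c-commands the anaphor but is outside its binding domain → cannot satisfy Principle A.
*the senators₆* c-commands the anaphor within its binding domain → licit binder.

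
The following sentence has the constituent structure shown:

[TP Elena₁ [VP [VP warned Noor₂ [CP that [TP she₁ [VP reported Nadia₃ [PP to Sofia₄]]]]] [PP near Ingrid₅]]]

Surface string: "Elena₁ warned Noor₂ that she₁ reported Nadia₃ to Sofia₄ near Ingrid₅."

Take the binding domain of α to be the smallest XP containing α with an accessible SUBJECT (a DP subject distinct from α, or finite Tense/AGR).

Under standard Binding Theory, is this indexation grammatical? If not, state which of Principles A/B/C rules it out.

grammatical

The two coindexed NPs are *Elena₁* and *she₁*.
*she₁* is a pronoun; nothing c-commands it within its binding domain (the embedded TP.), so Principle B holds trivially.
*Elena₁* is an R-expression; *she₁* does not c-command it, and no other NP shares its index, so Principle C is satisfied.
All principles are respected.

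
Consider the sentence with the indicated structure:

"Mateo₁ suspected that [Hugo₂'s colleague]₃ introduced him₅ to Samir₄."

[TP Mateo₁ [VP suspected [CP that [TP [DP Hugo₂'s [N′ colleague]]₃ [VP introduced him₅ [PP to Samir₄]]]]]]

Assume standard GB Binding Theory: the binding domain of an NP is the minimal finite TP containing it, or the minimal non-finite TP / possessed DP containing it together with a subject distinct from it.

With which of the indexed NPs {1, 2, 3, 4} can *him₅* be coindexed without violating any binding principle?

{1, 2}

*him* is a pronoun, so Principle B applies: it must be free in its binding domain.
Binding domain of *him₅*: the embedded TP, whose subject is [Hugo₂'s colleague]₃.
*Mateo₁* c-commands the pronoun but from outside its binding domain, and is not c-commanded by it → coindexation permitted.
*Hugo₂* and the pronoun do not c-command one another → neither Principle B nor Principle C is at stake; coindexation permitted.
*[Hugo₂'s colleague]₃* c-commands the pronoun within its binding domain → coindexation would violate Principle B.
*Samir₄*: the pronoun c-commands this R-expression → coindexation would violate Principle C on *Samir₄*.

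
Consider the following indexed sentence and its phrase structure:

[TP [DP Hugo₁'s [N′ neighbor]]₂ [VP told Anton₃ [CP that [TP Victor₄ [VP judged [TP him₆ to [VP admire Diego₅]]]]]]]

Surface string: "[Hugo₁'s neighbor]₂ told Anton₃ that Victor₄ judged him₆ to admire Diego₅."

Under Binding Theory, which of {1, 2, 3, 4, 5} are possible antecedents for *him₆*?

{1, 2, 3}

*him* is a pronoun, so Principle B applies: it must be free in its binding domain.
Binding domain of *him₆*: the embedded TP, whose subject is Victor₄.
*Hugo₁* and the pronoun do not c-command one another → neither Principle B nor Principle C is at stake; coindexation permitted.
*[Hugo₁'s neighbor]₂* c-commands the pronoun but from outside its binding domain, and is not c-commanded by it → coindexation permitted.
*Anton₃* c-commands the pronoun but from outside its binding domain, and is not c-commanded by it → coindexation permitted.
*Victor₄* c-commands the pronoun within its binding domain → coindexation would violate Principle B.
*Diego₅*: the pronoun c-commands this R-expression → coindexation would violate Principle C on *Diego₅*.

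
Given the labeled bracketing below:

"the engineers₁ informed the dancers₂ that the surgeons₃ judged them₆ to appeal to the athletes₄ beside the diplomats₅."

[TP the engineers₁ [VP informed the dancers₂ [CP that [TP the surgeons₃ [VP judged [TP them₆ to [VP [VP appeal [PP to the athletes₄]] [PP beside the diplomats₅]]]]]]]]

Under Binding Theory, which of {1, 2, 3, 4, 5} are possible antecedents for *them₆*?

*them* is a pronoun, so Principle B applies: it must be free in its binding domain.
Binding domain of *them₆*: the embedded TP, whose subject is the surgeons₃.
*the engineers₁* c-commands the pronoun but from outside its binding domain, and is not c-commanded by it → coindexation permitted.
*the dancers₂* c-commands the pronoun but from outside its binding domain, and is not c-commanded by it → coindexation permitted.
*the surgeons₃* c-commands the pronoun within its binding domain → coindexation would violate Principle B.
*the athletes₄*: the pronoun c-commands this R-expression → coindexation would violate Principle C on *the athletes₄*.
*the diplomats₅*: the pronoun c-commands this R-expression → coindexation would violate Principle C on *the diplomats₅*.

{1, 2}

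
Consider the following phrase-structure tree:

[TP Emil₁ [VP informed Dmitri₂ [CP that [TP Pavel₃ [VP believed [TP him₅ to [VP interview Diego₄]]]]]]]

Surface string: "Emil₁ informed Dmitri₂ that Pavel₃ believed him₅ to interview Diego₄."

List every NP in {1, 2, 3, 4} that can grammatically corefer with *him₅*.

*him* is a pronoun, so Principle B applies: it must be free in its binding domain.
Binding domain of *him₅*: the embedded TP, whose subject is Pavel₃.
*Emil₁* c-commands the pronoun but from outside its binding domain, and is not c-commanded by it → coindexation permitted.
*Dmitri₂* c-commands the pronoun but from outside its binding domain, and is not c-commanded by it → coindexation permitted.
*Pavel₃* c-commands the pronoun within its binding domain → coindexation would violate Principle B.
*Diego₄*: the pronoun c-commands this R-expression → coindexation would violate Principle C on *Diego₄*.

{1, 2}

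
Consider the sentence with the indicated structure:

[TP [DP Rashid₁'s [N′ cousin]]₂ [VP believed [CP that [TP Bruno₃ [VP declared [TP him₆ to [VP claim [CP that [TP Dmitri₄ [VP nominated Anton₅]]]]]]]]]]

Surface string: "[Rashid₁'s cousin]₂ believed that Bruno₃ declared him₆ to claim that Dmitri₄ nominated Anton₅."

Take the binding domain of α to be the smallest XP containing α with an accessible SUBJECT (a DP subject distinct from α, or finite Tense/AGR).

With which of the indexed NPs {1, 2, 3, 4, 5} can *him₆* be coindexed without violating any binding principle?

{1, 2}

*him* is a pronoun, so Principle B applies: it must be free in its binding domain.
Binding domain of *him₆*: the embedded TP, whose subject is Bruno₃.
*Rashid₁* and the pronoun do not c-command one another → neither Principle B nor Principle C is at stake; coindexation permitted.
*[Rashid₁'s cousin]₂* c-commands the pronoun but from outside its binding domain, and is not c-commanded by it → coindexation permitted.
*Bruno₃* c-commands the pronoun within its binding domain → coindexation would violate Principle B.
*Dmitri₄*: the pronoun c-commands this R-expression → coindexation would violate Principle C on *Dmitri₄*.
*Anton₅*: the pronoun c-commands this R-expression → coindexation would violate Principle C on *Anton₅*.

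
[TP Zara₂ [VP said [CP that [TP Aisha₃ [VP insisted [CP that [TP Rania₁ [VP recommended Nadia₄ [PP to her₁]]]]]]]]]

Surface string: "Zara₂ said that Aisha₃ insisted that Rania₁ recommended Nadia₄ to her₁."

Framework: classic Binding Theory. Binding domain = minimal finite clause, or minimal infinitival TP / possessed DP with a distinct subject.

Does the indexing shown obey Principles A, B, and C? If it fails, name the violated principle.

Principle B

The two coindexed NPs are *Rania₁* and *her₁*.
*her₁* is a pronoun. Its binding domain is the embedded TP, whose subject is Rania₁.
*Rania₁* c-commands it within that domain and carries the same index.
The pronoun is locally bound → Principle B violation.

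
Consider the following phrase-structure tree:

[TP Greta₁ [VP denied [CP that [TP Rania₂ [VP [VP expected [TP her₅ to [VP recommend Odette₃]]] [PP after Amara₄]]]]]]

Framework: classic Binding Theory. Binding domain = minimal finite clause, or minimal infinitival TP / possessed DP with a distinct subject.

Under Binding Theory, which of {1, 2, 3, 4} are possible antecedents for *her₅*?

{1, 4}

*her* is a pronoun, so Principle B applies: it must be free in its binding domain.
Binding domain of *her₅*: the embedded TP, whose subject is Rania₂.
*Greta₁* c-commands the pronoun but from outside its binding domain, and is not c-commanded by it → coindexation permitted.
*Rania₂* c-commands the pronoun within its binding domain → coindexation would violate Principle B.
*Odette₃*: the pronoun c-commands this R-expression → coindexation would violate Principle C on *Odette₃*.
*Amara₄* and the pronoun do not c-command one another → neither Principle B nor Principle C is at stake; coindexation permitted.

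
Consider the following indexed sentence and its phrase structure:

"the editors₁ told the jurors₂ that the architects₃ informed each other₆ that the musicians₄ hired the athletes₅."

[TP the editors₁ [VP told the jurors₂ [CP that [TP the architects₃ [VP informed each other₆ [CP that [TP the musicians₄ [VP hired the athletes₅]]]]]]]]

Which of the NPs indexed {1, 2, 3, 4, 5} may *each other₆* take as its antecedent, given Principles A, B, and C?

*each other* is an anaphor, so Principle A applies: it must be bound in its binding domain.
Binding domain of *each other₆*: the embedded TP, whose subject is the architects₃.
*the editors₁* c-commands the anaphor but is outside its binding domain → cannot satisfy Principle A.
*the jurors₂* c-commands the anaphor but is outside its binding domain → cannot satisfy Principle A.
*the architects₃* c-commands the anaphor within its binding domain → licit binder.
*the musicians₄* does not c-command the anaphor → cannot bind it.
*the athletes₅* does not c-command the anaphor → cannot bind it.

{3}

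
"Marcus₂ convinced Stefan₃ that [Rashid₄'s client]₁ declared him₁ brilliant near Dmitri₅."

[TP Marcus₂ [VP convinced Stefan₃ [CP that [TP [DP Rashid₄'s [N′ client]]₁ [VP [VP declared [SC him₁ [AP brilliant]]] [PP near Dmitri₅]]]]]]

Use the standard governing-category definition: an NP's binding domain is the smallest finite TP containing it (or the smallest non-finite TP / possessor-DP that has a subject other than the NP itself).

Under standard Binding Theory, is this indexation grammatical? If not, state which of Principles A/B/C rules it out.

The two coindexed NPs are *[Rashid₄'s client]₁* and *him₁*.
*him₁* is a pronoun. Its binding domain is the embedded TP, whose subject is [Rashid₄'s client]₁.
*[Rashid₄'s client]₁* c-commands it within that domain and carries the same index.
The pronoun is locally bound → Principle B violation.

Principle B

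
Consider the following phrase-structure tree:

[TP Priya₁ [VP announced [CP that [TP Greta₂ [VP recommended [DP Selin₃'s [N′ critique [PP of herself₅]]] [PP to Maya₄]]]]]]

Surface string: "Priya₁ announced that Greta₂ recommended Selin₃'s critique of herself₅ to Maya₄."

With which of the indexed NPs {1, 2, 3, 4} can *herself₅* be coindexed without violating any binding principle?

{3}

*herself* is an anaphor, so Principle A applies: it must be bound in its binding domain.
Binding domain of *herself₅*: the possessed DP, whose subject is Selin₃.
*Priya₁* c-commands the anaphor but is outside its binding domain → cannot satisfy Principle A.
*Greta₂* c-commands the anaphor but is outside its binding domain → cannot satisfy Principle A.
*Selin₃* c-commands the anaphor within its binding domain → licit binder.
*Maya₄* does not c-command the anaphor → cannot bind it.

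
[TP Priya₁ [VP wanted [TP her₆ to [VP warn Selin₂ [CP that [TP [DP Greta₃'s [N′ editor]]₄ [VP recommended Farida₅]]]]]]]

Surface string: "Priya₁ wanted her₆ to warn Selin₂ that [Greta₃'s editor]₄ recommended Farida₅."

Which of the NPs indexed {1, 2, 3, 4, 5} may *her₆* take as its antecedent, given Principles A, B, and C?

*her* is a pronoun, so Principle B applies: it must be free in its binding domain.
Binding domain of *her₆*: the matrix TP, whose subject is Priya₁.
*Priya₁* c-commands the pronoun within its binding domain → coindexation would violate Principle B.
*Selin₂*: the pronoun c-commands this R-expression → coindexation would violate Principle C on *Selin₂*.
*Greta₃*: the pronoun c-commands this R-expression → coindexation would violate Principle C on *Greta₃*.
*[Greta₃'s editor]₄*: the pronoun c-commands this R-expression → coindexation would violate Principle C on *[Greta₃'s editor]₄*.
*Farida₅*: the pronoun c-commands this R-expression → coindexation would violate Principle C on *Farida₅*.

none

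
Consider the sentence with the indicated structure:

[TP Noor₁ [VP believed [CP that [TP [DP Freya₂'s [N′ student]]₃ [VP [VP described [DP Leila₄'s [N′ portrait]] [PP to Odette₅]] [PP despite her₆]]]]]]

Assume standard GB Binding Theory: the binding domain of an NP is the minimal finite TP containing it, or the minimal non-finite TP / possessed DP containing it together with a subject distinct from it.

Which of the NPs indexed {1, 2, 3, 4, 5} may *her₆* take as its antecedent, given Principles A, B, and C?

{1, 2, 4, 5}

*her* is a pronoun, so Principle B applies: it must be free in its binding domain.
Binding domain of *her₆*: the embedded TP, whose subject is [Freya₂'s student]₃.
*Noor₁* c-commands the pronoun but from outside its binding domain, and is not c-commanded by it → coindexation permitted.
*Freya₂* and the pronoun do not c-command one another → neither Principle B nor Principle C is at stake; coindexation permitted.
*[Freya₂'s student]₃* c-commands the pronoun within its binding domain → coindexation would violate Principle B.
*Leila₄* and the pronoun do not c-command one another → neither Principle B nor Principle C is at stake; coindexation permitted.
*Odette₅* and the pronoun do not c-command one another → neither Principle B nor Principle C is at stake; coindexation permitted.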